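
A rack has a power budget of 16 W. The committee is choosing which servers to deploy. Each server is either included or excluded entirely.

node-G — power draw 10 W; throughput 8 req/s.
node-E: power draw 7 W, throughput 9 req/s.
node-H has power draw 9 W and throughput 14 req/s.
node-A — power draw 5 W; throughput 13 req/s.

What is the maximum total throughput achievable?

node-H + node-A: power draw 9 + 5 = 14 ≤ 16, throughput 14 + 13 = 27.
node-E + node-A: power draw 7 + 5 = 12 ≤ 16, throughput 9 + 13 = 22.
node-E + node-H: power draw 7 + 9 = 16 ≤ 16, throughput 9 + 14 = 23.
Best is node-H and node-A with total throughput 27.

27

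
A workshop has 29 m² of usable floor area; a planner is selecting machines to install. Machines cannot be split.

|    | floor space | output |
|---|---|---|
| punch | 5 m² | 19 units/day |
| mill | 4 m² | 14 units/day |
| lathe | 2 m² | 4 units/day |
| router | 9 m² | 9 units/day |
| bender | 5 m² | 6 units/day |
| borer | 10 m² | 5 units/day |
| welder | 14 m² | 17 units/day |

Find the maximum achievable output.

Allowing fractional choices, the relaxed optimum would be about 58.8, but machines are indivisible.
punch + mill + lathe + welder: floor space 5 + 4 + 2 + 14 = 25 ≤ 29, output 19 + 14 + 4 + 17 = 54.
punch + mill + bender + welder: floor space 5 + 4 + 5 + 14 = 28 ≤ 29, output 19 + 14 + 6 + 17 = 56.
Best is punch, mill, bender, and welder with total output 56.

56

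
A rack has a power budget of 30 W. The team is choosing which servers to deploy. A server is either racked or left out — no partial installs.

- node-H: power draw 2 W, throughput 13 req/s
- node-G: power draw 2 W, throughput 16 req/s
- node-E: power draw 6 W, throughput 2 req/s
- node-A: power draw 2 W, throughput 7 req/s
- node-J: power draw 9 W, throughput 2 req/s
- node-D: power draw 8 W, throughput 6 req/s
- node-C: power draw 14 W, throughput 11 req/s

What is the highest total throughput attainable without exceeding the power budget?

53

This is a 0-1 knapsack instance.
Take node-H, node-G, node-A, node-D, and node-C: power draw 2 + 2 + 2 + 8 + 14 = 28 ≤ 30, throughput 13 + 16 + 7 + 6 + 11 = 53.
No other feasible combination does better.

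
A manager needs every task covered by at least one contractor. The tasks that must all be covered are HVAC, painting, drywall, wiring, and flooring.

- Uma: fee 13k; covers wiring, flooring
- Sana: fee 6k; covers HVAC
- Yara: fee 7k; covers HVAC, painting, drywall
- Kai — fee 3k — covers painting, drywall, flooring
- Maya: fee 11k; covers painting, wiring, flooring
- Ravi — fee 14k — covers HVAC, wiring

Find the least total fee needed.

17

The greedy cost-per-new-task heuristic would pick Kai, Sana, and Maya for 20, but a cheaper cover exists.
Choose Kai and Ravi: together they cover HVAC, painting, drywall, wiring, flooring — every task.
Total fee: 3 + 14 = 17.
No cover costs less than 17.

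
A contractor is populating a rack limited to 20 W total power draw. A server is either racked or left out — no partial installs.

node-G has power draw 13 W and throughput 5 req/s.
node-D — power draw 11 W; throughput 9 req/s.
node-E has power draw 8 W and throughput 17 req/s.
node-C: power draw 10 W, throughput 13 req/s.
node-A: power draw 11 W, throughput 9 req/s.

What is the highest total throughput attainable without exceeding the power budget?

30

Allowing fractional choices, the relaxed optimum would be about 31.6, but servers are indivisible.
node-E + node-C: power draw 8 + 10 = 18 ≤ 20, throughput 17 + 13 = 30.
node-E + node-A: power draw 8 + 11 = 19 ≤ 20, throughput 17 + 9 = 26.
node-D + node-E: power draw 11 + 8 = 19 ≤ 20, throughput 9 + 17 = 26.
Best is node-E and node-C with total throughput 30.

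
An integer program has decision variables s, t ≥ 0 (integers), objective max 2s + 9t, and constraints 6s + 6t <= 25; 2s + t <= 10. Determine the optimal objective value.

Relaxing integrality, the LP optimum is 37.50 at (s,t) = (0, 4.17), which is not an integer point.
(s,t)=(0,4): 6·0+6·4=24≤25, 2·0+1·4=4≤10, objective 36.
(s,t)=(1,3): 6·1+6·3=24≤25, 2·1+1·3=5≤10, objective 29.
(s,t)=(0,3): 6·0+6·3=18≤25, 2·0+1·3=3≤10, objective 27.
The best lattice point is (0,4), giving 36.

36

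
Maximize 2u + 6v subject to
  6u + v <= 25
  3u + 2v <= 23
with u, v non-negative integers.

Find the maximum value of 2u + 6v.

Relaxing integrality, the LP optimum is 69.00 at (u,v) = (0, 11.5), which is not an integer point.
(u,v)=(0,11) is feasible, giving 66.
(u,v)=(1,10) is feasible, giving 62.
Maximum is 66 at (u,v)=(0,11).

66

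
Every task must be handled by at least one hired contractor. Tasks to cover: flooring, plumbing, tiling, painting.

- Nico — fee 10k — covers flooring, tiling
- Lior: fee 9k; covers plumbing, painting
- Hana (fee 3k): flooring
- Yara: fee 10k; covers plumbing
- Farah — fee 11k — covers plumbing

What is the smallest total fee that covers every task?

19

Choose Nico and Lior: together they cover flooring, plumbing, tiling, painting — every task.
Total fee: 10 + 9 = 19.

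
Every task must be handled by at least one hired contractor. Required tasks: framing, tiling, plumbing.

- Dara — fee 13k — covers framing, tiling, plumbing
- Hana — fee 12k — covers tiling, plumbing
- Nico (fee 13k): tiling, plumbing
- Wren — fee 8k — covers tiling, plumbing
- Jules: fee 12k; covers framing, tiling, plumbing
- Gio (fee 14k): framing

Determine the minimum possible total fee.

This is a weighted set-cover instance.
The greedy cost-per-new-task heuristic would pick Wren and Jules for 20, but a cheaper cover exists.
Jules alone covers framing, tiling, plumbing — every task.
Total fee: 12.
No cover costs less than 12.

12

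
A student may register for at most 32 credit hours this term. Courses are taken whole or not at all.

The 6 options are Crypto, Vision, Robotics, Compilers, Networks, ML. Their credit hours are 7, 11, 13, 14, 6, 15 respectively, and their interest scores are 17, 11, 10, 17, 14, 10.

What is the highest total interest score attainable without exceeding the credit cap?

Allowing fractional choices, the relaxed optimum would be about 53.0, but courses are indivisible.
Crypto + Vision + Networks: credit hours 7 + 11 + 6 = 24 ≤ 32, interest score 17 + 11 + 14 = 42.
Crypto + Compilers + Networks: credit hours 7 + 14 + 6 = 27 ≤ 32, interest score 17 + 17 + 14 = 48.
Crypto + Vision + Compilers: credit hours 7 + 11 + 14 = 32 ≤ 32, interest score 17 + 11 + 17 = 45.
Best is Crypto, Compilers, and Networks with total interest score 48.

48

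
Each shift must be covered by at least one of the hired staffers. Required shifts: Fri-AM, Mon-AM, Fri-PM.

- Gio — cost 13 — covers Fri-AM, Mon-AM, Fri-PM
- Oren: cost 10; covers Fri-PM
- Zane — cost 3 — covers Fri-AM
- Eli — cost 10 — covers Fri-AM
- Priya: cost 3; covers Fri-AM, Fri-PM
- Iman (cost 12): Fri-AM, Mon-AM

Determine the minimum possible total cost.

13

The greedy cost-per-new-shift heuristic would pick Priya and Iman for 15, but a cheaper cover exists.
Gio alone covers Fri-AM, Mon-AM, Fri-PM — every shift.
Total cost: 13.
No cover costs less than 13.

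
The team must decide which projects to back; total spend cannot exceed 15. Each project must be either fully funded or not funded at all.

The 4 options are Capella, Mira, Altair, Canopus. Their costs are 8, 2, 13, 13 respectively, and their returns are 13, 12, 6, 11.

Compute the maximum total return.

25

Take Capella and Mira: cost 8 + 2 = 10 ≤ 15, return 13 + 12 = 25.
No other feasible combination does better.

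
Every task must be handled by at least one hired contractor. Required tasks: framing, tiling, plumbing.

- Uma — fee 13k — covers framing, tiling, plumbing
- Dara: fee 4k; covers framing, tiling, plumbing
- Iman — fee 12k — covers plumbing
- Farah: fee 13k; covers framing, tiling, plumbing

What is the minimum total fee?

4

Dara alone covers framing, tiling, plumbing — every task.
Total fee: 4.
No cover costs less than 4.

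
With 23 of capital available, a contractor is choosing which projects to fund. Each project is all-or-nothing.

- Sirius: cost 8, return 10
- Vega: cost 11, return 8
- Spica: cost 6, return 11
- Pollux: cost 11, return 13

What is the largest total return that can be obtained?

24

This is an integer program with binary decision variables.
Take Spica and Pollux: cost 6 + 11 = 17 ≤ 23, return 11 + 13 = 24.
No other feasible combination does better.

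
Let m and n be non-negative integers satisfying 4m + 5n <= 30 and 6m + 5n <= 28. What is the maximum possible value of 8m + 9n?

45

Relaxing integrality, the LP optimum is 50.40 at (m,n) = (0, 5.6), which is not an integer point.
(m,n)=(0,5): 4·0+5·5=25≤30, 6·0+5·5=25≤28, objective 45.
(m,n)=(1,4): 4·1+5·4=24≤30, 6·1+5·4=26≤28, objective 44.
Maximum is 45 at (m,n)=(0,5).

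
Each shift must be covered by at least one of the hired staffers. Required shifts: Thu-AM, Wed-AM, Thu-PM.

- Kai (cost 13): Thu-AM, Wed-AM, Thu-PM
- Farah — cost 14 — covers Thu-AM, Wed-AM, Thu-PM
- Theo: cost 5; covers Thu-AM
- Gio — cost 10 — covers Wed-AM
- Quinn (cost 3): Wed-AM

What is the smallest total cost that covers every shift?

13

This is a weighted set-cover instance.
Kai alone covers Thu-AM, Wed-AM, Thu-PM — every shift.
Total cost: 13.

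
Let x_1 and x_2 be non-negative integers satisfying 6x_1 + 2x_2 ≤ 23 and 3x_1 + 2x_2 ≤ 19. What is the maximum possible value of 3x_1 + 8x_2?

72

Relaxing integrality, the LP optimum is 76.00 at (x_1,x_2) = (0, 9.5), which is not an integer point.
(x_1,x_2)=(0,9): 6·0+2·9=18≤23, 3·0+2·9=18≤19, objective 72.
(x_1,x_2)=(1,8): 6·1+2·8=22≤23, 3·1+2·8=19≤19, objective 67.
(x_1,x_2)=(0,8): 6·0+2·8=16≤23, 3·0+2·8=16≤19, objective 64.
No feasible integer point exceeds 72.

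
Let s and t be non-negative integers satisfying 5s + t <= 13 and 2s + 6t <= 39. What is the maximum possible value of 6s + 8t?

54

The continuous relaxation peaks at (1.39, 6.04) with value 56.64; rounding to a feasible lattice point costs some objective.
(s,t)=(1,6): 5·1+1·6=11≤13, 2·1+6·6=38≤39, objective 54.
(s,t)=(0,6): 5·0+1·6=6≤13, 2·0+6·6=36≤39, objective 48.
The best lattice point is (1,6), giving 54.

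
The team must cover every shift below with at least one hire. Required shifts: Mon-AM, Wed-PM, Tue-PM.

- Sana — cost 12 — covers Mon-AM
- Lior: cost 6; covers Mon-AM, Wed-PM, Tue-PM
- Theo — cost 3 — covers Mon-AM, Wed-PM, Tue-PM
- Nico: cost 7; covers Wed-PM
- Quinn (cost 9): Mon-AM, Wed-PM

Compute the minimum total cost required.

Theo alone covers Mon-AM, Wed-PM, Tue-PM — every shift.
Total cost: 3.
No cover costs less than 3.

3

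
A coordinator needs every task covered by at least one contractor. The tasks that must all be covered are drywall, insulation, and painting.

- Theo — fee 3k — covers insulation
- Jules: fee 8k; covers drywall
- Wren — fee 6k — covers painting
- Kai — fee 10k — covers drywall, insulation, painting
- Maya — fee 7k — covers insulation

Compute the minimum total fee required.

10

The greedy cost-per-new-task heuristic would pick Theo and Kai for 13, but a cheaper cover exists.
Kai alone covers drywall, insulation, painting — every task.
Total fee: 10.
No cover costs less than 10.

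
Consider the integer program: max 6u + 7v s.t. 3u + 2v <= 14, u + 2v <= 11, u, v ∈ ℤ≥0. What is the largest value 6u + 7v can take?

41

(u,v)=(1,5): 3·1+2·5=13≤14, 1·1+2·5=11≤11, objective 41.
(u,v)=(2,4): 3·2+2·4=14≤14, 1·2+2·4=10≤11, objective 40.
(u,v)=(0,5): 3·0+2·5=10≤14, 1·0+2·5=10≤11, objective 35.
(u,v)=(1,4): 3·1+2·4=11≤14, 1·1+2·4=9≤11, objective 34.
The best lattice point is (1,5), giving 41.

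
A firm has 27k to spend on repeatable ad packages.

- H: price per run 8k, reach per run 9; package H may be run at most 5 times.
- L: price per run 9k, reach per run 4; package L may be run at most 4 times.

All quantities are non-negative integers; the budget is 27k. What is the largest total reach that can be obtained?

H has the best ratio (9/8); taking only H gives at most 3×9 = 27 (stopped by the price limit).
Optimal: 3×H: price 24 ≤ 27, reach 3·9 = 27.

27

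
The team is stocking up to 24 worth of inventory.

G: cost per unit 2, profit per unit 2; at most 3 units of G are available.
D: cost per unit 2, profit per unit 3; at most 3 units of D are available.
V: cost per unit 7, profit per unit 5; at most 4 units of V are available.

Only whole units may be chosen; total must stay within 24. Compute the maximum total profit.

23

Take 2×G, 3×D, and 2×V: cost 24 ≤ 24, profit 2·2 + 3·3 + 2·5 = 23.
D has the best ratio (3/2) and is taken to its limit of 3; remaining capacity is filled optimally with the others.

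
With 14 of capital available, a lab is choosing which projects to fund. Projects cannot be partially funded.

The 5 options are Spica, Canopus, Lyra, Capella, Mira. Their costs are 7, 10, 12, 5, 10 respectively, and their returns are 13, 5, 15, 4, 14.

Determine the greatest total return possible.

17

Lyra: cost 12 ≤ 14, return 15.
Mira: cost 10 ≤ 14, return 14.
Spica + Capella: cost 7 + 5 = 12 ≤ 14, return 13 + 4 = 17.
Best is Spica and Capella with total return 17.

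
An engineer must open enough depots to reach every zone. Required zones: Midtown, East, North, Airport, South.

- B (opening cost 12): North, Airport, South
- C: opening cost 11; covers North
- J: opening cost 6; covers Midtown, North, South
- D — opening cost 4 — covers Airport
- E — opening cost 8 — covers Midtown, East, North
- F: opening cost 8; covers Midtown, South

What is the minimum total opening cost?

Choose J, D, and E: together they cover Midtown, East, North, Airport, South — every zone.
Total opening cost: 6 + 4 + 8 = 18.
No cover costs less than 18.

18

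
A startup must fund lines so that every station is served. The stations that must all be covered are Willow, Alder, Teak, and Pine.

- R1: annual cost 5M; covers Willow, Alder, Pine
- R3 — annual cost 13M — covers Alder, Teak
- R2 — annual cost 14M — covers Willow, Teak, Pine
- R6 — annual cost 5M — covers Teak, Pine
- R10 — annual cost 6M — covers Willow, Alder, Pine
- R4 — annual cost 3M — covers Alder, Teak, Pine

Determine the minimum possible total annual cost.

8

This is an integer covering problem.
Choose R1 and R4: together they cover Willow, Alder, Teak, Pine — every station.
Total annual cost: 5 + 3 = 8.
No cover costs less than 8.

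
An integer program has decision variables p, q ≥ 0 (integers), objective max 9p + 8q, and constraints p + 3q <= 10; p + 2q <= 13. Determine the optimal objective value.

(p,q)=(10,0): 1·10+3·0=10≤10, 1·10+2·0=10≤13, objective 90.
(p,q)=(9,0): 1·9+3·0=9≤10, 1·9+2·0=9≤13, objective 81.
The best lattice point is (10,0), giving 90.

90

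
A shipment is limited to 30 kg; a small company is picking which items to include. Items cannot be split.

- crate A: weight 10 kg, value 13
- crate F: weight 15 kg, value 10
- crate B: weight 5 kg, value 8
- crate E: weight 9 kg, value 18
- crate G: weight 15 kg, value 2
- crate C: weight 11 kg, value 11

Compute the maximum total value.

Allowing fractional choices, the relaxed optimum would be about 45.0, but items are indivisible.
crate B + crate E + crate C: weight 5 + 9 + 11 = 25 ≤ 30, value 8 + 18 + 11 = 37.
crate A + crate B + crate E: weight 10 + 5 + 9 = 24 ≤ 30, value 13 + 8 + 18 = 39.
crate A + crate E + crate C: weight 10 + 9 + 11 = 30 ≤ 30, value 13 + 18 + 11 = 42.
Best is crate A, crate E, and crate C with total value 42.

42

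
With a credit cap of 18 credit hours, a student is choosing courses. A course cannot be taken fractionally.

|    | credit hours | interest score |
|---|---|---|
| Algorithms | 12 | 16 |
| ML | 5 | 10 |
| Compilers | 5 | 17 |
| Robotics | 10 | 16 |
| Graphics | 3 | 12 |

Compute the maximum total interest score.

Allowing fractional choices, the relaxed optimum would be about 47.0, but courses are indivisible.
ML + Compilers + Graphics: credit hours 5 + 5 + 3 = 13 ≤ 18, interest score 10 + 17 + 12 = 39.
Compilers + Robotics + Graphics: credit hours 5 + 10 + 3 = 18 ≤ 18, interest score 17 + 16 + 12 = 45.
Best is Compilers, Robotics, and Graphics with total interest score 45.

45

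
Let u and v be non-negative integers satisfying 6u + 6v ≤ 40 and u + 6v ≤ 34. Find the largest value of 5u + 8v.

(u,v)=(1,5): 6·1+6·5=36≤40, 1·1+6·5=31≤34, objective 45.
(u,v)=(2,4): 6·2+6·4=36≤40, 1·2+6·4=26≤34, objective 42.
(u,v)=(0,5): 6·0+6·5=30≤40, 1·0+6·5=30≤34, objective 40.
No feasible integer point exceeds 45.

45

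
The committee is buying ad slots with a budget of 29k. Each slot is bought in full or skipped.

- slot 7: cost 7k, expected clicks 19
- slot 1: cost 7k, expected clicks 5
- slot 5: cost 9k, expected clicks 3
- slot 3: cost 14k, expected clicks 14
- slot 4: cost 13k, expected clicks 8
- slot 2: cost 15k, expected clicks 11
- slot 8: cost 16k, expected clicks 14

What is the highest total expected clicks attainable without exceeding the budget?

38

Allowing fractional choices, the relaxed optimum would be about 40.0, but ad slots are indivisible.
slot 7 + slot 1 + slot 3: cost 7 + 7 + 14 = 28 ≤ 29, expected clicks 19 + 5 + 14 = 38.
slot 7 + slot 1 + slot 2: cost 7 + 7 + 15 = 29 ≤ 29, expected clicks 19 + 5 + 11 = 35.
Best is slot 7, slot 1, and slot 3 with total expected clicks 38.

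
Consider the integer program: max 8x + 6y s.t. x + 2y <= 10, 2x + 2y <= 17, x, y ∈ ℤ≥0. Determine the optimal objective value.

64

(x,y)=(8,0): 1·8+2·0=8≤10, 2·8+2·0=16≤17, objective 64.
(x,y)=(7,1): 1·7+2·1=9≤10, 2·7+2·1=16≤17, objective 62.
(x,y)=(7,0): 1·7+2·0=7≤10, 2·7+2·0=14≤17, objective 56.
No feasible integer point exceeds 64.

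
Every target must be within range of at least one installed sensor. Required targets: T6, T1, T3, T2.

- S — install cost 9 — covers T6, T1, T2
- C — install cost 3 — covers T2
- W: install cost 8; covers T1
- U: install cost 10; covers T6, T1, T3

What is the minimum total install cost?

13

The greedy cost-per-new-target heuristic would pick S and U for 19, but a cheaper cover exists.
Choose C and U: together they cover T6, T1, T3, T2 — every target.
Total install cost: 3 + 10 = 13.
No cover costs less than 13.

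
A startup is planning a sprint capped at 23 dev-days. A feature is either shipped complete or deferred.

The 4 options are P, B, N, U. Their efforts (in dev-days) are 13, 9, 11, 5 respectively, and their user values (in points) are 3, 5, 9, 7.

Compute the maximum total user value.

16

This is an integer program with binary decision variables.
Allowing fractional choices, the relaxed optimum would be about 19.9, but features are indivisible.
N + U: effort 11 + 5 = 16 ≤ 23, user value 9 + 7 = 16.
B + N: effort 9 + 11 = 20 ≤ 23, user value 5 + 9 = 14.
Best is N and U with total user value 16.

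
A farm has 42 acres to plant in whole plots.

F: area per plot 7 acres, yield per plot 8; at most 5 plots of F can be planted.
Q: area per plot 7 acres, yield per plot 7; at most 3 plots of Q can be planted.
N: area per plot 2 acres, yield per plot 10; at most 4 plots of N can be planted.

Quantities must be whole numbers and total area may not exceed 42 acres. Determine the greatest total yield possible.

Take 4×F and 4×N: area 36 ≤ 42, yield 4·8 + 4·10 = 72.
N has the best ratio (10/2) and is taken to its limit of 4; remaining capacity is filled optimally with the others.

72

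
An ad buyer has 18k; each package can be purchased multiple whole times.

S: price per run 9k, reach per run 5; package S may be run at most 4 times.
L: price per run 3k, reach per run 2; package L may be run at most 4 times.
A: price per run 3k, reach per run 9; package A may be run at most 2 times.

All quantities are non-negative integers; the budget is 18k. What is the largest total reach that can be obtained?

This is a bounded integer knapsack.
1×S, 1×L, and 2×A: price 18 ≤ 18, reach 1·5 + 1·2 + 2·9 = 25.
4×L and 2×A: price 18 ≤ 18, reach 4·2 + 2·9 = 26.
Best is 26.

26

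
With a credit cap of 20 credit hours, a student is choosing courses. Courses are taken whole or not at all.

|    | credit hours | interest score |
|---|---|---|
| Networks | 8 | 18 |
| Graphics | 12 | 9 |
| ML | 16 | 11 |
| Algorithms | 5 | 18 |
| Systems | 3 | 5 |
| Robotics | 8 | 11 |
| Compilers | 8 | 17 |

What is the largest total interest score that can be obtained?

Allowing fractional choices, the relaxed optimum would be about 50.9, but courses are indivisible.
Networks + Algorithms + Systems: credit hours 8 + 5 + 3 = 16 ≤ 20, interest score 18 + 18 + 5 = 41.
Algorithms + Systems + Compilers: credit hours 5 + 3 + 8 = 16 ≤ 20, interest score 18 + 5 + 17 = 40.
Best is Networks, Algorithms, and Systems with total interest score 41.

41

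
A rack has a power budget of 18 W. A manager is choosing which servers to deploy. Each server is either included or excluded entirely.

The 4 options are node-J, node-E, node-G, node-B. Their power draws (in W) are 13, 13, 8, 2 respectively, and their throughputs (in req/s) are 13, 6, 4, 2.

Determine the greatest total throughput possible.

15

node-J: power draw 13 ≤ 18, throughput 13.
node-J + node-B: power draw 13 + 2 = 15 ≤ 18, throughput 13 + 2 = 15.
node-E + node-B: power draw 13 + 2 = 15 ≤ 18, throughput 6 + 2 = 8.
Best is node-J and node-B with total throughput 15.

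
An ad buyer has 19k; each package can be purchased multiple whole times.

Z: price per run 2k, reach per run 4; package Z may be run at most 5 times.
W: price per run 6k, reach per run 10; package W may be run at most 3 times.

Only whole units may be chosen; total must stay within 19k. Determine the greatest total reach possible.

32

This is a bounded integer knapsack.
Z has the best ratio (4/2); taking only Z gives at most 5×4 = 20 (stopped by the supply cap of 5).
Mixing does better — 3×Z and 2×W: price 18 ≤ 19, reach 3·4 + 2·10 = 32.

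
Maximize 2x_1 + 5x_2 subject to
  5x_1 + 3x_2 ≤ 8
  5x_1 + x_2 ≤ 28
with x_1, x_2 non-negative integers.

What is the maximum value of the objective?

(x_1,x_2)=(0,2): 5·0+3·2=6≤8, 5·0+1·2=2≤28, objective 10.
(x_1,x_2)=(1,1): 5·1+3·1=8≤8, 5·1+1·1=6≤28, objective 7.
(x_1,x_2)=(0,1): 5·0+3·1=3≤8, 5·0+1·1=1≤28, objective 5.
No feasible integer point exceeds 10.

10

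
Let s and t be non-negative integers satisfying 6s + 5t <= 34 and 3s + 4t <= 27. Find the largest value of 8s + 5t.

42

The continuous relaxation peaks at (5.67, 0) with value 45.33; rounding to a feasible lattice point costs some objective.
(s,t)=(4,2): 6·4+5·2=34≤34, 3·4+4·2=20≤27, objective 42.
(s,t)=(5,0): 6·5+5·0=30≤34, 3·5+4·0=15≤27, objective 40.
(s,t)=(3,3): 6·3+5·3=33≤34, 3·3+4·3=21≤27, objective 39.
Maximum is 42 at (s,t)=(4,2).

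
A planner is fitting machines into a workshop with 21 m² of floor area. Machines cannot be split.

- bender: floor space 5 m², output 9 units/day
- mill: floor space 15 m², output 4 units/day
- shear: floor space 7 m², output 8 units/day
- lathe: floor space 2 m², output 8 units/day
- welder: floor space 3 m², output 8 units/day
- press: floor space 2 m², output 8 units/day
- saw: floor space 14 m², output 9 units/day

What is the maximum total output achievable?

This is a 0-1 knapsack instance.
bender + lathe + welder + press: floor space 5 + 2 + 3 + 2 = 12 ≤ 21, output 9 + 8 + 8 + 8 = 33.
bender + shear + lathe + welder + press: floor space 5 + 7 + 2 + 3 + 2 = 19 ≤ 21, output 9 + 8 + 8 + 8 + 8 = 41.
Best is bender, shear, lathe, welder, and press with total output 41.

41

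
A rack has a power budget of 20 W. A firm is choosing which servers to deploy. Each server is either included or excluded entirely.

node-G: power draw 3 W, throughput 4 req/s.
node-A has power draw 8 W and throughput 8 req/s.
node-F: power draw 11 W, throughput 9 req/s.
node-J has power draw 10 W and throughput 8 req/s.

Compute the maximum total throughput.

Allowing fractional choices, the relaxed optimum would be about 19.4, but servers are indivisible.
node-A + node-J: power draw 8 + 10 = 18 ≤ 20, throughput 8 + 8 = 16.
node-A + node-F: power draw 8 + 11 = 19 ≤ 20, throughput 8 + 9 = 17.
node-G + node-F: power draw 3 + 11 = 14 ≤ 20, throughput 4 + 9 = 13.
Best is node-A and node-F with total throughput 17.

17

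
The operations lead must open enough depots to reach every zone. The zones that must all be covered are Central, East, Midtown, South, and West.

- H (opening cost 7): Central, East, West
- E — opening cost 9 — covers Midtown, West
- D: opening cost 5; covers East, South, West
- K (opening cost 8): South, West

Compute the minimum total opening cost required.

Choose H, E, and D: together they cover Central, East, Midtown, South, West — every zone.
Total opening cost: 7 + 9 + 5 = 21.
No cover costs less than 21.

21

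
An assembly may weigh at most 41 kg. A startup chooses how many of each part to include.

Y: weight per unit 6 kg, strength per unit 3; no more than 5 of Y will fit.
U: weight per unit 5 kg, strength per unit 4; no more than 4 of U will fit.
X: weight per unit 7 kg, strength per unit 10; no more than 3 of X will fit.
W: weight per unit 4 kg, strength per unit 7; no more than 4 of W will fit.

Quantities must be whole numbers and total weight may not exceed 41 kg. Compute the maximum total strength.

This is a bounded integer knapsack.
W has the best ratio (7/4); taking only W gives at most 4×7 = 28 (stopped by the supply cap of 4).
Mixing does better — 3×X and 4×W: weight 37 ≤ 41, strength 3·10 + 4·7 = 58.

58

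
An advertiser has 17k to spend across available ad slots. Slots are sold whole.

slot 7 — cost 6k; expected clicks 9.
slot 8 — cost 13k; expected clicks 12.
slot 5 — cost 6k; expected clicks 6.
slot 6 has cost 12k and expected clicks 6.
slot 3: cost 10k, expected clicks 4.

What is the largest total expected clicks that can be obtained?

Allowing fractional choices, the relaxed optimum would be about 19.6, but ad slots are indivisible.
slot 7 + slot 3: cost 6 + 10 = 16 ≤ 17, expected clicks 9 + 4 = 13.
slot 7 + slot 5: cost 6 + 6 = 12 ≤ 17, expected clicks 9 + 6 = 15.
Best is slot 7 and slot 5 with total expected clicks 15.

15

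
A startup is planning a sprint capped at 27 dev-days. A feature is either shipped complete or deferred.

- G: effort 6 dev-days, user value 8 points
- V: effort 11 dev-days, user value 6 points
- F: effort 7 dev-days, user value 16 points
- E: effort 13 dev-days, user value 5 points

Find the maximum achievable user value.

30

Allowing fractional choices, the relaxed optimum would be about 31.2, but features are indivisible.
G + F: effort 6 + 7 = 13 ≤ 27, user value 8 + 16 = 24.
G + V + F: effort 6 + 11 + 7 = 24 ≤ 27, user value 8 + 6 + 16 = 30.
G + F + E: effort 6 + 7 + 13 = 26 ≤ 27, user value 8 + 16 + 5 = 29.
Best is G, V, and F with total user value 30.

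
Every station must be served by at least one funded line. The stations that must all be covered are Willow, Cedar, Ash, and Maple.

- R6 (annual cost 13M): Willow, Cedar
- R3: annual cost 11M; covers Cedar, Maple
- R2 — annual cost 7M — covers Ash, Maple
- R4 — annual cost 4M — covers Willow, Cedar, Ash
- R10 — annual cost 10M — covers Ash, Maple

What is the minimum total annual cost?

11

This is a weighted set-cover instance.
Choose R2 and R4: together they cover Willow, Cedar, Ash, Maple — every station.
Total annual cost: 7 + 4 = 11.
No cover costs less than 11.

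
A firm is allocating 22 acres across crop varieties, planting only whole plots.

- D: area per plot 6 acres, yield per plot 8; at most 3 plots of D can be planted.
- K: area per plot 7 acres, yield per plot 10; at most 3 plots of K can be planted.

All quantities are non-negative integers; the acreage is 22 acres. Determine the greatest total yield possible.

3×K: area 21 ≤ 22, yield 3·10 = 30.
1×D and 2×K: area 20 ≤ 22, yield 1·8 + 2·10 = 28.
Best is 30.

30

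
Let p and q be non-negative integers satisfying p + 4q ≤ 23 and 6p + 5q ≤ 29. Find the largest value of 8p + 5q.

(p,q)=(4,1) is feasible, giving 37.
(p,q)=(3,2) is feasible, giving 34.
(p,q)=(4,0) is feasible, giving 32.
(p,q)=(3,1) is feasible, giving 29.
No feasible integer point exceeds 37.

37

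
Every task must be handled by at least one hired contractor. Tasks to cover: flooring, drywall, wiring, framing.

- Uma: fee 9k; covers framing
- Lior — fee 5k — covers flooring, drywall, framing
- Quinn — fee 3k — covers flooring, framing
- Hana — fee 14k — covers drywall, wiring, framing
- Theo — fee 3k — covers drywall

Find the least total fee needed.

17

Choose Quinn and Hana: together they cover flooring, drywall, wiring, framing — every task.
Total fee: 3 + 14 = 17.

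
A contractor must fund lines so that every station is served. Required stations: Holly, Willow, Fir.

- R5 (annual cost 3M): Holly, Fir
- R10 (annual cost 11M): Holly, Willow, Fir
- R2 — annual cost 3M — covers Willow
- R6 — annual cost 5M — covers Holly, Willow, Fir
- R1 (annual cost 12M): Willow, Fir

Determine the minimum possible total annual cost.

The greedy cost-per-new-station heuristic would pick R5 and R2 for 6, but a cheaper cover exists.
R6 alone covers Holly, Willow, Fir — every station.
Total annual cost: 5.
No cover costs less than 5.

5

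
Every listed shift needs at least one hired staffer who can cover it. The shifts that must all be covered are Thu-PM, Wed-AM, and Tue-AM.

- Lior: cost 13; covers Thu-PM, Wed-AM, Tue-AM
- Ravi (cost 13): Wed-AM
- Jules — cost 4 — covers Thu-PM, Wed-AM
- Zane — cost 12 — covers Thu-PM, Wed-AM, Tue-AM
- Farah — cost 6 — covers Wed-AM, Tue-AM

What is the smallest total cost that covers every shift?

10

Choose Jules and Farah: together they cover Thu-PM, Wed-AM, Tue-AM — every shift.
Total cost: 4 + 6 = 10.
No cover costs less than 10.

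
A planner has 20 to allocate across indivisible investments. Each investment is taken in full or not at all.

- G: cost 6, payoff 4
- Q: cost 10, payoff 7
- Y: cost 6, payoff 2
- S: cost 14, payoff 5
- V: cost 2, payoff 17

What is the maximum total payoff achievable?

Allowing fractional choices, the relaxed optimum would be about 28.7, but investments are indivisible.
Q + V: cost 10 + 2 = 12 ≤ 20, payoff 7 + 17 = 24.
G + Q + V: cost 6 + 10 + 2 = 18 ≤ 20, payoff 4 + 7 + 17 = 28.
Q + Y + V: cost 10 + 6 + 2 = 18 ≤ 20, payoff 7 + 2 + 17 = 26.
Best is G, Q, and V with total payoff 28.

28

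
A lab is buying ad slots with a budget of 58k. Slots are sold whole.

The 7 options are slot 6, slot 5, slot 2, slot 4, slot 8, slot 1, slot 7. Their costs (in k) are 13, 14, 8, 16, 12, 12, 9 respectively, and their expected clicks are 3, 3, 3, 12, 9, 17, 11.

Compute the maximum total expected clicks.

This is a 0-1 knapsack instance.
Allowing fractional choices, the relaxed optimum would be about 52.2, but ad slots are indivisible.
slot 2 + slot 4 + slot 8 + slot 1 + slot 7: cost 8 + 16 + 12 + 12 + 9 = 57 ≤ 58, expected clicks 3 + 12 + 9 + 17 + 11 = 52.
slot 4 + slot 8 + slot 1 + slot 7: cost 16 + 12 + 12 + 9 = 49 ≤ 58, expected clicks 12 + 9 + 17 + 11 = 49.
Best is slot 2, slot 4, slot 8, slot 1, and slot 7 with total expected clicks 52.

52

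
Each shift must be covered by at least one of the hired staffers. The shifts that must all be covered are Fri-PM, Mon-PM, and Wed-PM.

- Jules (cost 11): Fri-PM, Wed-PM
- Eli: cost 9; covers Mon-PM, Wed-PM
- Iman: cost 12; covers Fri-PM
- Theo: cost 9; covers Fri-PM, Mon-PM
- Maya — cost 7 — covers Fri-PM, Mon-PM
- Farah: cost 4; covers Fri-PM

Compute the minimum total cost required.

The greedy cost-per-new-shift heuristic would pick Maya and Eli for 16, but a cheaper cover exists.
Choose Eli and Farah: together they cover Fri-PM, Mon-PM, Wed-PM — every shift.
Total cost: 9 + 4 = 13.
No cover costs less than 13.

13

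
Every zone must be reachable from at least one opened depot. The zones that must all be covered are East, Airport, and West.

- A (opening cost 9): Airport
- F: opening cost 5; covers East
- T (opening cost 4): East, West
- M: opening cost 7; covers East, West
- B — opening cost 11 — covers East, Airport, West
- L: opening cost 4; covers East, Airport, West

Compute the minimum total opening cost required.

4

L alone covers East, Airport, West — every zone.
Total opening cost: 4.
No cover costs less than 4.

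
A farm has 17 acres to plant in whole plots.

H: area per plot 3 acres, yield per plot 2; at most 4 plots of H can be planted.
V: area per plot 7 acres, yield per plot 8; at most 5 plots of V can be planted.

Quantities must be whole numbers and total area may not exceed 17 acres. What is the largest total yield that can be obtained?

18

1×H and 2×V: area 17 ≤ 17, yield 1·2 + 2·8 = 18.
2×V: area 14 ≤ 17, yield 2·8 = 16.
Best is 18.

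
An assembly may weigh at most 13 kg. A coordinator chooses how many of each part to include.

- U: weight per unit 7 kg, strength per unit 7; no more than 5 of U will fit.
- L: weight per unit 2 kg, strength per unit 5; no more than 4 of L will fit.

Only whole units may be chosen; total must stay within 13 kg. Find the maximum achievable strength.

L has the best ratio (5/2); taking only L gives at most 4×5 = 20 (stopped by the supply cap of 4).
Mixing does better — 1×U and 3×L: weight 13 ≤ 13, strength 1·7 + 3·5 = 22.

22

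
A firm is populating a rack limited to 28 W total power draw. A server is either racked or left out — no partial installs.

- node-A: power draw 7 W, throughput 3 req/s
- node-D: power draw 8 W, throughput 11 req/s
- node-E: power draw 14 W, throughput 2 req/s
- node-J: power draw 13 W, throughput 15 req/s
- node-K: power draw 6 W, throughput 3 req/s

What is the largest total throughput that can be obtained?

This is an integer program with binary decision variables.
Allowing fractional choices, the relaxed optimum would be about 29.4, but servers are indivisible.
node-A + node-D + node-J: power draw 7 + 8 + 13 = 28 ≤ 28, throughput 3 + 11 + 15 = 29.
node-D + node-J + node-K: power draw 8 + 13 + 6 = 27 ≤ 28, throughput 11 + 15 + 3 = 29.
node-D + node-J: power draw 8 + 13 = 21 ≤ 28, throughput 11 + 15 = 26.
The maximum throughput is 29; one optimal choice is node-D, node-J, and node-K.

29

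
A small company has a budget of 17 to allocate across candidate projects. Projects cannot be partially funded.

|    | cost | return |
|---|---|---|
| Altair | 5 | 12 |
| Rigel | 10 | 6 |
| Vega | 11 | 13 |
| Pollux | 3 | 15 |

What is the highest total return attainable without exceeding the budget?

28

Allowing fractional choices, the relaxed optimum would be about 37.6, but projects are indivisible.
Vega + Pollux: cost 11 + 3 = 14 ≤ 17, return 13 + 15 = 28.
Altair + Pollux: cost 5 + 3 = 8 ≤ 17, return 12 + 15 = 27.
Altair + Vega: cost 5 + 11 = 16 ≤ 17, return 12 + 13 = 25.
Best is Vega and Pollux with total return 28.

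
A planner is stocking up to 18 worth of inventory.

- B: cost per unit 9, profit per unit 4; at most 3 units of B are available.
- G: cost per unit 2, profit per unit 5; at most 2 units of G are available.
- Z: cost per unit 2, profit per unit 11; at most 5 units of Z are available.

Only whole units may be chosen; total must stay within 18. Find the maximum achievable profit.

This is a bounded integer knapsack.
Take 2×G and 5×Z: cost 14 ≤ 18, profit 2·5 + 5·11 = 65.
Z has the best ratio (11/2) and is taken to its limit of 5; remaining capacity is filled optimally with the others.

65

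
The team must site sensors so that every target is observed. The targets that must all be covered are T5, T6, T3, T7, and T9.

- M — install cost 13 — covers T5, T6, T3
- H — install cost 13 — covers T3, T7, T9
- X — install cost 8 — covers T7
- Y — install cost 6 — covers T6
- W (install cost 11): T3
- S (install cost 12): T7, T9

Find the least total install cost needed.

Choose M and S: together they cover T5, T6, T3, T7, T9 — every target.
Total install cost: 13 + 12 = 25.
No cover costs less than 25.

25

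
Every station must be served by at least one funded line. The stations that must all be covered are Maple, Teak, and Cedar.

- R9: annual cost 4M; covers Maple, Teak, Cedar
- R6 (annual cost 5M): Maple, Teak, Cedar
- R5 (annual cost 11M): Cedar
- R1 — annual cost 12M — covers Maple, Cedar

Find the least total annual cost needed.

4

This is an integer covering problem.
R9 alone covers Maple, Teak, Cedar — every station.
Total annual cost: 4.
No cover costs less than 4.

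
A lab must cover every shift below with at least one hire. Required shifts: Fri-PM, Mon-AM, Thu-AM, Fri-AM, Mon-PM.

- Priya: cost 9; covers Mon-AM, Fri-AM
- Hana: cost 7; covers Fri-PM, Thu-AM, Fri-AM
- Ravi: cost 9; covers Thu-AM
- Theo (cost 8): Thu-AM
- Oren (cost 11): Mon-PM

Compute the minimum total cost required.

Choose Priya, Hana, and Oren: together they cover Fri-PM, Mon-AM, Thu-AM, Fri-AM, Mon-PM — every shift.
Total cost: 9 + 7 + 11 = 27.
No cover costs less than 27.

27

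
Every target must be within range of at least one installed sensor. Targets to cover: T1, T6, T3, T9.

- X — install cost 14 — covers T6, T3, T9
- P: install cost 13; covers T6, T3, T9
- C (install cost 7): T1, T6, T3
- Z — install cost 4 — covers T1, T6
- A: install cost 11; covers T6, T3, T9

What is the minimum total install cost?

Choose Z and A: together they cover T1, T6, T3, T9 — every target.
Total install cost: 4 + 11 = 15.

15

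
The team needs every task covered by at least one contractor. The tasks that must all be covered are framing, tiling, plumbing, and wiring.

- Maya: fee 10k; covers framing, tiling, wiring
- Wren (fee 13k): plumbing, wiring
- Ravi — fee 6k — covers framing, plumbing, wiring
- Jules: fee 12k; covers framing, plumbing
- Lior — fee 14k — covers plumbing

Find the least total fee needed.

16

Choose Maya and Ravi: together they cover framing, tiling, plumbing, wiring — every task.
Total fee: 10 + 6 = 16.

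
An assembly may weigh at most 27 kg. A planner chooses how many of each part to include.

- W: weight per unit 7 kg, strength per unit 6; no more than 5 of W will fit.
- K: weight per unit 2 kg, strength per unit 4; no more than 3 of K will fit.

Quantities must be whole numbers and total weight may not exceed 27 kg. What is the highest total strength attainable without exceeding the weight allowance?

30

This is a bounded integer knapsack.
K has the best ratio (4/2); taking only K gives at most 3×4 = 12 (stopped by the supply cap of 3).
Mixing does better — 3×W and 3×K: weight 27 ≤ 27, strength 3·6 + 3·4 = 30.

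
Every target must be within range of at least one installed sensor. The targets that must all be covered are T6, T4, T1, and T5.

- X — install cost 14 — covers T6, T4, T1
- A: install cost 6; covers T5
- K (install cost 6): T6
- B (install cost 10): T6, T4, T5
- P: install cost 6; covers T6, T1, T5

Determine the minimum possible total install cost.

This is an integer covering problem.
Choose B and P: together they cover T6, T4, T1, T5 — every target.
Total install cost: 10 + 6 = 16.
No cover costs less than 16.

16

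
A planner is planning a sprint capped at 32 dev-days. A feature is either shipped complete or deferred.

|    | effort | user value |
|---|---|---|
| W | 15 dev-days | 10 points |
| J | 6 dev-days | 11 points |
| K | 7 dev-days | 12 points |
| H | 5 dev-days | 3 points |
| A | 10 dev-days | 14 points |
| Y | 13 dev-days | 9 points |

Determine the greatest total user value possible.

J + K + A: effort 6 + 7 + 10 = 23 ≤ 32, user value 11 + 12 + 14 = 37.
J + K + H + A: effort 6 + 7 + 5 + 10 = 28 ≤ 32, user value 11 + 12 + 3 + 14 = 40.
Best is J, K, H, and A with total user value 40.

40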